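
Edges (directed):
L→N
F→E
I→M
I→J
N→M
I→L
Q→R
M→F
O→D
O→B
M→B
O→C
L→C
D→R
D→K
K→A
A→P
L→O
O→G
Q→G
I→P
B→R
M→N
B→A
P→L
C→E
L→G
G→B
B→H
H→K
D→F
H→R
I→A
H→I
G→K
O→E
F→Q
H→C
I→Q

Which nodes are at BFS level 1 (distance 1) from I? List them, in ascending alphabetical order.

A, J, L, M, P, Q

Level 0: I
Level 1: A, J, L, M, P, Q
Level 2: B, C, F, G, N, O, R
Level 3: D, E, H, K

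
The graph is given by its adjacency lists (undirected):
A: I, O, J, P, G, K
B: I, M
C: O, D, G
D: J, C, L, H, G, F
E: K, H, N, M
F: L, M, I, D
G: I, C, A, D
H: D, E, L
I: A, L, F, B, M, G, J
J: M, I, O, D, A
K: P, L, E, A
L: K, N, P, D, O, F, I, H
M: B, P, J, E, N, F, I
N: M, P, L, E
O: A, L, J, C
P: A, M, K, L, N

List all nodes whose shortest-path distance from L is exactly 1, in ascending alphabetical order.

Level 0: L
Level 1: D, F, H, I, K, N, O, P
Level 2: A, B, C, E, G, J, M

D, F, H, I, K, N, O, P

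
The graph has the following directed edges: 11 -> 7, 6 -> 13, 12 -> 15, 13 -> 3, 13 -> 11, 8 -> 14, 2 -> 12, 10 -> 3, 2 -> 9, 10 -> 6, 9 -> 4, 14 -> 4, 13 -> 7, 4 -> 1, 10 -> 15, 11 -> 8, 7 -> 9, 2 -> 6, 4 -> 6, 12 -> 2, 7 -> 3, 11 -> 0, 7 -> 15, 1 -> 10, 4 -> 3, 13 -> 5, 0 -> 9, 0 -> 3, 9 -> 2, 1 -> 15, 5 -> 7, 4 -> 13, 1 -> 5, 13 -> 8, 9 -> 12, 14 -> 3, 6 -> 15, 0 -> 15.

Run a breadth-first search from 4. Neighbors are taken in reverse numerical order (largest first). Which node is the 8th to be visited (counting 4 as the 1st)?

Visit 4; enqueue 13, 6, 3, 1 → queue [13, 6, 3, 1]
Visit 13; enqueue 11, 8, 7, 5 → queue [6, 3, 1, 11, 8, 7, 5]
Visit 6; enqueue 15 → queue [3, 1, 11, 8, 7, 5, 15]
Visit 3 → queue [1, 11, 8, 7, 5, 15]
Visit 1; enqueue 10 → queue [11, 8, 7, 5, 15, 10]
Visit 11; enqueue 0 → queue [8, 7, 5, 15, 10, 0]
Visit 8; enqueue 14 → queue [7, 5, 15, 10, 0, 14]
Visit 7; enqueue 9 → queue [5, 15, 10, 0, 14, 9]
Visit 5 → queue [15, 10, 0, 14, 9]
Visit 15 → queue [10, 0, 14, 9]
Visit 10 → queue [0, 14, 9]
Visit 0 → queue [14, 9]
Visit 14 → queue [9]
Visit 9; enqueue 12, 2 → queue [12, 2]
Visit 12 → queue [2]
Visit 2 → queue []

Visit order: 4, 13, 6, 3, 1, 11, 8, 7, 5, 15, 10, 0, 14, 9, 12, 2

7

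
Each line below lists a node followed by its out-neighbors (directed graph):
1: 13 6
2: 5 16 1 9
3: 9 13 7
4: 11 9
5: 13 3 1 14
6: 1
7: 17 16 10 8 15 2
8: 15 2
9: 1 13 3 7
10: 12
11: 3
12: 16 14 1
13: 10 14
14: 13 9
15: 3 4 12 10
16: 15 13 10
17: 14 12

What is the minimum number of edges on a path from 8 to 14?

3

Level 0: 8
Level 1: 2, 15
Level 2: 1, 3, 4, 5, 9, 10, 12, 16
Level 3: 6, 7, 11, 13, 14
Level 4: 17
14 first appears at level 3.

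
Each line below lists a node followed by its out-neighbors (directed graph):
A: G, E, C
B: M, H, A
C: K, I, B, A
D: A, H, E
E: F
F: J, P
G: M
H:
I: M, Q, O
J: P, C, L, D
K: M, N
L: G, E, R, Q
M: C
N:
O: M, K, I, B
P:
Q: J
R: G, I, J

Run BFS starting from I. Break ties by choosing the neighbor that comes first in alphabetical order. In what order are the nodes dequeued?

Visit I; enqueue M, O, Q → queue [M, O, Q]
Visit M; enqueue C → queue [O, Q, C]
Visit O; enqueue B, K → queue [Q, C, B, K]
Visit Q; enqueue J → queue [C, B, K, J]
Visit C; enqueue A → queue [B, K, J, A]
Visit B; enqueue H → queue [K, J, A, H]
Visit K; enqueue N → queue [J, A, H, N]
Visit J; enqueue D, L, P → queue [A, H, N, D, L, P]
Visit A; enqueue E, G → queue [H, N, D, L, P, E, G]
Visit H → queue [N, D, L, P, E, G]
Visit N → queue [D, L, P, E, G]
Visit D → queue [L, P, E, G]
Visit L; enqueue R → queue [P, E, G, R]
Visit P → queue [E, G, R]
Visit E; enqueue F → queue [G, R, F]
Visit G → queue [R, F]
Visit R → queue [F]
Visit F → queue []

I M O Q C B K J A H N D L P E G R F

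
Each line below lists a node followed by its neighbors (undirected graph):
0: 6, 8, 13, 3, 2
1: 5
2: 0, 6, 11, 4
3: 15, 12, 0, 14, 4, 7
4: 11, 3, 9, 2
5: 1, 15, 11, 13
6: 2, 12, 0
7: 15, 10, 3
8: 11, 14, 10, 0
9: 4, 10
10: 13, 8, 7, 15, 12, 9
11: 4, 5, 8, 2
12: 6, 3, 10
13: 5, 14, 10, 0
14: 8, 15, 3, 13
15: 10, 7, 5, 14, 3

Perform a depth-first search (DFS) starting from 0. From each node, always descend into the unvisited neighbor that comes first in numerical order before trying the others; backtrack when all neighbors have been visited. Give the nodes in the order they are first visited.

Visit 0
0 → 2
2 → 4
4 → 3
3 → 7
7 → 10
10 → 8
8 → 11
11 → 5
5 → 1
5 → 13
13 → 14
14 → 15
10 → 9
10 → 12
12 → 6

0 2 4 3 7 10 8 11 5 1 13 14 15 9 12 6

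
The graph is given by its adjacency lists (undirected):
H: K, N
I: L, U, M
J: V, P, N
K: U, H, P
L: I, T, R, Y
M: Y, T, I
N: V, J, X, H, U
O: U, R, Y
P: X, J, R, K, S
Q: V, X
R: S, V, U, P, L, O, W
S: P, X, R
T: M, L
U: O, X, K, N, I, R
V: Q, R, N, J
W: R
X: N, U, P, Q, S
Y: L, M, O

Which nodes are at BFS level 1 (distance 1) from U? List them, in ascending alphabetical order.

Level 0: U
Level 1: I, K, N, O, R, X
Level 2: H, J, L, M, P, Q, S, V, W, Y
Level 3: T

I, K, N, O, R, X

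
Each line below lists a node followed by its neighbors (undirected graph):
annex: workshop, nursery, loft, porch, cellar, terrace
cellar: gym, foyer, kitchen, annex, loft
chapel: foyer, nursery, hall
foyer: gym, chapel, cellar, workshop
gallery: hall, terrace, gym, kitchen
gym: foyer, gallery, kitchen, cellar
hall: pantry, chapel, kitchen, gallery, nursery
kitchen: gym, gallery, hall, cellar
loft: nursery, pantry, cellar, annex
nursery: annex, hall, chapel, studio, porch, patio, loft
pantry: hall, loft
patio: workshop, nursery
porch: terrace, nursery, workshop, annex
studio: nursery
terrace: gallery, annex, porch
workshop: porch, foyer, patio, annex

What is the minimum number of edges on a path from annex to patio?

2

Level 0: annex
Level 1: cellar, loft, nursery, porch, terrace, workshop
Level 2: chapel, foyer, gallery, gym, hall, kitchen, pantry, patio, studio
patio first appears at level 2.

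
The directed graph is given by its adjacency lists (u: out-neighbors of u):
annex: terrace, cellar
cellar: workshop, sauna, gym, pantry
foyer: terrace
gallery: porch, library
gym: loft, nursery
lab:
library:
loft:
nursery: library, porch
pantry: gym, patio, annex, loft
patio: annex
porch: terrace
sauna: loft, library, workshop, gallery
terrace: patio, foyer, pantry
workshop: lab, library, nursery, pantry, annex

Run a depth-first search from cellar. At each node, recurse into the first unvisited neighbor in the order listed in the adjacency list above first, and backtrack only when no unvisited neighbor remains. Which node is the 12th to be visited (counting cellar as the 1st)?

gym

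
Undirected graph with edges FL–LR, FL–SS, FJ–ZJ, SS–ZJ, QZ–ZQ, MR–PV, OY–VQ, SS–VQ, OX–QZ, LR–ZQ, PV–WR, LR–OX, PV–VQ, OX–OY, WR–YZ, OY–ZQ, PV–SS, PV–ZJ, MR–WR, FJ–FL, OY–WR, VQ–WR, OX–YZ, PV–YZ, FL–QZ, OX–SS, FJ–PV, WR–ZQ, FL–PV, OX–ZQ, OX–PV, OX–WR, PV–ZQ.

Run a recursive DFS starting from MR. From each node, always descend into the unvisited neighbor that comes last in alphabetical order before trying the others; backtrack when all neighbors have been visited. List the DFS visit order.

Visit MR
MR → WR
WR → ZQ
ZQ → QZ
QZ → OX
OX → YZ
YZ → PV
PV → ZJ
ZJ → SS
SS → VQ
VQ → OY
SS → FL
FL → LR
FL → FJ

MR, WR, ZQ, QZ, OX, YZ, PV, ZJ, SS, VQ, OY, FL, LR, FJ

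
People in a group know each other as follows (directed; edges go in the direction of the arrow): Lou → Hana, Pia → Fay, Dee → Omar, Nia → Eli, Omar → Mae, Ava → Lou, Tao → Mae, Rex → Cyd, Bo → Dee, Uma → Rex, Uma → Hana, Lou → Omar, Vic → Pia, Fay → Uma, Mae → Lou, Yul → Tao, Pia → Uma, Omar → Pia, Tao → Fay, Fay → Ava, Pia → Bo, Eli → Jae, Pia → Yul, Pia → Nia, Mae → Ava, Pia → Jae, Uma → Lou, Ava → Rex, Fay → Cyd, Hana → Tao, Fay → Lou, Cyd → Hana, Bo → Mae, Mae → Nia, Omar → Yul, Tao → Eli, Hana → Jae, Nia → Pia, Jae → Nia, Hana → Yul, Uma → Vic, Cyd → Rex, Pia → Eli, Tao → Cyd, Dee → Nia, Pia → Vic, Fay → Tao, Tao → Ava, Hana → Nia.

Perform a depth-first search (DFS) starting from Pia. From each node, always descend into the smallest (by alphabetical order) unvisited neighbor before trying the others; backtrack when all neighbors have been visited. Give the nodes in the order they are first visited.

Visit Pia
Pia → Bo
Bo → Dee
Dee → Nia
Nia → Eli
Eli → Jae
Dee → Omar
Omar → Mae
Mae → Ava
Ava → Lou
Lou → Hana
Hana → Tao
Tao → Cyd
Cyd → Rex
Tao → Fay
Fay → Uma
Uma → Vic
Hana → Yul

Pia, Bo, Dee, Nia, Eli, Jae, Omar, Mae, Ava, Lou, Hana, Tao, Cyd, Rex, Fay, Uma, Vic, Yul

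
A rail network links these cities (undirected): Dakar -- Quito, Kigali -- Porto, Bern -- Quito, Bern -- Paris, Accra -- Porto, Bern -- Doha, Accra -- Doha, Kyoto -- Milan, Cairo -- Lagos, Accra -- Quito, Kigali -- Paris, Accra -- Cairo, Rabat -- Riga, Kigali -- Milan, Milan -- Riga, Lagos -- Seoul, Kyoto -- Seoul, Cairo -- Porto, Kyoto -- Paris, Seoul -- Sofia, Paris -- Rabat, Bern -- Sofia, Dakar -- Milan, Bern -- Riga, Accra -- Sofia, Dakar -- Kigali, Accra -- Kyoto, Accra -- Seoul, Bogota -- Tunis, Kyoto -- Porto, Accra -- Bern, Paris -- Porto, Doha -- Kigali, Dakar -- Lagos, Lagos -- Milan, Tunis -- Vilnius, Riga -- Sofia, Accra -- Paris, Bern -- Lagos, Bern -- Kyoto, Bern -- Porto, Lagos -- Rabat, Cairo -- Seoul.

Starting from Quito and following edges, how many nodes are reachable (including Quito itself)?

16

BFS from Quito visits: Quito, Dakar, Bern, Accra, Milan, Lagos, Kigali, Sofia, Riga, Porto, Paris, Kyoto, Doha, Seoul, Cairo, Rabat
Reachable nodes: 16 of 19 total.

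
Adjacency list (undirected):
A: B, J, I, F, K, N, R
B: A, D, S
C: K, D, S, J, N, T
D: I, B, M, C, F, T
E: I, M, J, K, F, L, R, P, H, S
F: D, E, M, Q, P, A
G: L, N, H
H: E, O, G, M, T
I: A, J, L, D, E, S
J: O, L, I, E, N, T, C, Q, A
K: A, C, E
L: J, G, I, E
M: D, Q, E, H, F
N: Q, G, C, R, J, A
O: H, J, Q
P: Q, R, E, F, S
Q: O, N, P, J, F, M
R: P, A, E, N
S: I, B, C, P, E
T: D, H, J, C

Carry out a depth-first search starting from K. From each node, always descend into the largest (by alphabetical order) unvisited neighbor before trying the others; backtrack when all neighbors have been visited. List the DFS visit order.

K, E, S, P, R, N, Q, O, J, T, H, M, F, D, I, L, G, A, B, C

Visit K
K → E
E → S
S → P
P → R
R → N
N → Q
Q → O
O → J
J → T
T → H
H → M
M → F
F → D
D → I
I → L
L → G
I → A
A → B
D → C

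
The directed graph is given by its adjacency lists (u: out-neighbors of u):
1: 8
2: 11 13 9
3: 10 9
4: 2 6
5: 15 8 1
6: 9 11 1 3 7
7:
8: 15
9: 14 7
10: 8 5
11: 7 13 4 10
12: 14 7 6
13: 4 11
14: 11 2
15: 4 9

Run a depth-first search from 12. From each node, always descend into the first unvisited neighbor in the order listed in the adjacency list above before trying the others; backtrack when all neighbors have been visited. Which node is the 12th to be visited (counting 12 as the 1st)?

15

Visit 12
12 → 14
14 → 11
11 → 7
11 → 13
13 → 4
4 → 2
2 → 9
4 → 6
6 → 1
1 → 8
8 → 15
6 → 3
3 → 10
10 → 5

Visit order: 12, 14, 11, 7, 13, 4, 2, 9, 6, 1, 8, 15, 3, 10, 5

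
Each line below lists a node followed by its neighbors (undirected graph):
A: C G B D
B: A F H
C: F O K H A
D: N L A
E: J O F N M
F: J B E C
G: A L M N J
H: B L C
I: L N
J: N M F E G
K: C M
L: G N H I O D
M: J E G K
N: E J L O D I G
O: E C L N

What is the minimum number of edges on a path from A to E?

Level 0: A
Level 1: B, C, D, G
Level 2: F, H, J, K, L, M, N, O
Level 3: E, I
E first appears at level 3.

3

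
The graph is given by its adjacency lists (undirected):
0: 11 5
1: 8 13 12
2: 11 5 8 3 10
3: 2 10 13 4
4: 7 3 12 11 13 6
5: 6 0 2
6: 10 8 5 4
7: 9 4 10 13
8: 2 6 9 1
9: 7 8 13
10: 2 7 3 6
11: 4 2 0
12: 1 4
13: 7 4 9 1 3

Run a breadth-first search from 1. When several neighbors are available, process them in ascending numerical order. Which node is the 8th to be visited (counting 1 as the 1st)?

4

Visit 1; enqueue 8, 12, 13 → queue [8, 12, 13]
Visit 8; enqueue 2, 6, 9 → queue [12, 13, 2, 6, 9]
Visit 12; enqueue 4 → queue [13, 2, 6, 9, 4]
Visit 13; enqueue 3, 7 → queue [2, 6, 9, 4, 3, 7]
Visit 2; enqueue 5, 10, 11 → queue [6, 9, 4, 3, 7, 5, 10, 11]
Visit 6 → queue [9, 4, 3, 7, 5, 10, 11]
Visit 9 → queue [4, 3, 7, 5, 10, 11]
Visit 4 → queue [3, 7, 5, 10, 11]
Visit 3 → queue [7, 5, 10, 11]
Visit 7 → queue [5, 10, 11]
Visit 5; enqueue 0 → queue [10, 11, 0]
Visit 10 → queue [11, 0]
Visit 11 → queue [0]
Visit 0 → queue []

Visit order: 1, 8, 12, 13, 2, 6, 9, 4, 3, 7, 5, 10, 11, 0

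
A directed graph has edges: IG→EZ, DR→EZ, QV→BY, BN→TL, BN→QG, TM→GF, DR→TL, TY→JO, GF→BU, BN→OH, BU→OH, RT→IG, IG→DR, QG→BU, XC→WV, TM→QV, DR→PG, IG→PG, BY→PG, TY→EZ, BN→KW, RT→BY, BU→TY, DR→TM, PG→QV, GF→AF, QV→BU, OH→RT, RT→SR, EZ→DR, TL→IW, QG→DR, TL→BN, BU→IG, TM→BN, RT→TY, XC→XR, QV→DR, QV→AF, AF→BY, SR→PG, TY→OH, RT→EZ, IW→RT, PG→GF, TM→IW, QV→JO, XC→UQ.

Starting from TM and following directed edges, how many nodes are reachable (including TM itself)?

BFS from TM visits: TM, BN, GF, IW, QV, KW, OH, QG, TL, AF, BU, RT, BY, DR, JO, IG, TY, EZ, SR, PG
Reachable nodes: 20 of 24 total.

20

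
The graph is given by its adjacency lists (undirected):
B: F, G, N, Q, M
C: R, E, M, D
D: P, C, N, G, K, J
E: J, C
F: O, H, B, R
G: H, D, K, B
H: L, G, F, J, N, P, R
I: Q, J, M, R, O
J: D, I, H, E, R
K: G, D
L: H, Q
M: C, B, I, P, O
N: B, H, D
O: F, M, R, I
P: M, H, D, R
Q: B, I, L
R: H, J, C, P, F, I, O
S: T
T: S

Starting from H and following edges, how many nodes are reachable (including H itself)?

17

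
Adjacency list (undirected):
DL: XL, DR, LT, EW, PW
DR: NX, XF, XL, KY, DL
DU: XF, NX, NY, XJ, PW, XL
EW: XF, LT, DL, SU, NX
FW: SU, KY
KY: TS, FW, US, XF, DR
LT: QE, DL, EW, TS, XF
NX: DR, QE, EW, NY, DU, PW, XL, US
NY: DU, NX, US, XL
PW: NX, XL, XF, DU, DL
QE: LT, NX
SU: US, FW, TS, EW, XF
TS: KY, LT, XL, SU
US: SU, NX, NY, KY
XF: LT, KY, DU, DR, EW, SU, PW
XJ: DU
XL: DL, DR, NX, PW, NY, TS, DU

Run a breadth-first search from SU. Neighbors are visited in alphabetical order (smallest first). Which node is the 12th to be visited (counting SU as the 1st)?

Visit SU; enqueue EW, FW, TS, US, XF → queue [EW, FW, TS, US, XF]
Visit EW; enqueue DL, LT, NX → queue [FW, TS, US, XF, DL, LT, NX]
Visit FW; enqueue KY → queue [TS, US, XF, DL, LT, NX, KY]
Visit TS; enqueue XL → queue [US, XF, DL, LT, NX, KY, XL]
Visit US; enqueue NY → queue [XF, DL, LT, NX, KY, XL, NY]
Visit XF; enqueue DR, DU, PW → queue [DL, LT, NX, KY, XL, NY, DR, DU, PW]
Visit DL → queue [LT, NX, KY, XL, NY, DR, DU, PW]
Visit LT; enqueue QE → queue [NX, KY, XL, NY, DR, DU, PW, QE]
Visit NX → queue [KY, XL, NY, DR, DU, PW, QE]
Visit KY → queue [XL, NY, DR, DU, PW, QE]
Visit XL → queue [NY, DR, DU, PW, QE]
Visit NY → queue [DR, DU, PW, QE]
Visit DR → queue [DU, PW, QE]
Visit DU; enqueue XJ → queue [PW, QE, XJ]
Visit PW → queue [QE, XJ]
Visit QE → queue [XJ]
Visit XJ → queue []

Visit order: SU, EW, FW, TS, US, XF, DL, LT, NX, KY, XL, NY, DR, DU, PW, QE, XJ

NY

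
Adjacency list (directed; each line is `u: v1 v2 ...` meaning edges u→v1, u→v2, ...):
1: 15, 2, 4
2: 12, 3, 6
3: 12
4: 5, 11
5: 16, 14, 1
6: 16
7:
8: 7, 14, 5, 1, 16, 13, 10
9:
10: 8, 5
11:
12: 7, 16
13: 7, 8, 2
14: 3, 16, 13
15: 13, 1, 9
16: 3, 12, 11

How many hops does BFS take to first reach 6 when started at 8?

Level 0: 8
Level 1: 1, 5, 7, 10, 13, 14, 16
Level 2: 2, 3, 4, 11, 12, 15
Level 3: 6, 9
6 first appears at level 3.

3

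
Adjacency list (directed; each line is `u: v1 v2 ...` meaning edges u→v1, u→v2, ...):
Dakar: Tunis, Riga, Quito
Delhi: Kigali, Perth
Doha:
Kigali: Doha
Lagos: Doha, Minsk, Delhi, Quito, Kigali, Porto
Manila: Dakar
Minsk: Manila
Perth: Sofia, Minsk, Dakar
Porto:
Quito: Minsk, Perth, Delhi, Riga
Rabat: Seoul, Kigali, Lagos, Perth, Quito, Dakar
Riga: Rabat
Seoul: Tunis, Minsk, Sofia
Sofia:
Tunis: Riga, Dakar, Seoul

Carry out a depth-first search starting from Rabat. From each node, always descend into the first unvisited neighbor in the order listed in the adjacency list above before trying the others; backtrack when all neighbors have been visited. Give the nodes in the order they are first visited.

Rabat, Seoul, Tunis, Riga, Dakar, Quito, Minsk, Manila, Perth, Sofia, Delhi, Kigali, Doha, Lagos, Porto

Visit Rabat
Rabat → Seoul
Seoul → Tunis
Tunis → Riga
Tunis → Dakar
Dakar → Quito
Quito → Minsk
Minsk → Manila
Quito → Perth
Perth → Sofia
Quito → Delhi
Delhi → Kigali
Kigali → Doha
Rabat → Lagos
Lagos → Porto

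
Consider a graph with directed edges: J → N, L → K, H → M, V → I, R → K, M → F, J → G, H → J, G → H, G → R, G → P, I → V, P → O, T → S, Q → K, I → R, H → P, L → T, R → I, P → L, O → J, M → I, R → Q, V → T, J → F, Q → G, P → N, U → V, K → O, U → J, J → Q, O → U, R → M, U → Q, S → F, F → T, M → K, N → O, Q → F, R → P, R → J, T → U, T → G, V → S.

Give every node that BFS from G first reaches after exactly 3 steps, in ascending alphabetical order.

F, T, U, V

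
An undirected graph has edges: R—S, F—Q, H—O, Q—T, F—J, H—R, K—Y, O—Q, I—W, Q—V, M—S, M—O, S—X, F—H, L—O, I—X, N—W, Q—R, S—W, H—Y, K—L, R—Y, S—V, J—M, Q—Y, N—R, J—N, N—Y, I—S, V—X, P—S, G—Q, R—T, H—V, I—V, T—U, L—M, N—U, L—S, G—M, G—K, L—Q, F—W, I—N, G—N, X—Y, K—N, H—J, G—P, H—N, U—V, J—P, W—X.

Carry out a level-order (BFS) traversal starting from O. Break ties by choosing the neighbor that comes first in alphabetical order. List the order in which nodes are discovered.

O, H, L, M, Q, F, J, N, R, V, Y, K, S, G, T, W, P, I, U, X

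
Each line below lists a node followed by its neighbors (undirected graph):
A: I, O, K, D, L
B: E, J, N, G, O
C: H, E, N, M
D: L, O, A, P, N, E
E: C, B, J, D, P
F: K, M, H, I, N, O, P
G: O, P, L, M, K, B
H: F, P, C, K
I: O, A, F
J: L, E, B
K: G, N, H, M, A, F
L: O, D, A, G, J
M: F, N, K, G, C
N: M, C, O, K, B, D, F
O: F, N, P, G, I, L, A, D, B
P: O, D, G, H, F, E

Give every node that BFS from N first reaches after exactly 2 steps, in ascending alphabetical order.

Level 0: N
Level 1: B, C, D, F, K, M, O
Level 2: A, E, G, H, I, J, L, P

A, E, G, H, I, J, L, P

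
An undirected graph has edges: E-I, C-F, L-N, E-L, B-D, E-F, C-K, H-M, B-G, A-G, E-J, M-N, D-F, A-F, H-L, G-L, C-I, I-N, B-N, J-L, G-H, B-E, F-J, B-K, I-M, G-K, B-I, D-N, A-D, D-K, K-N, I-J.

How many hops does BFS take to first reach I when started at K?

2

Level 0: K
Level 1: B, C, D, G, N
Level 2: A, E, F, H, I, L, M
Level 3: J
I first appears at level 2.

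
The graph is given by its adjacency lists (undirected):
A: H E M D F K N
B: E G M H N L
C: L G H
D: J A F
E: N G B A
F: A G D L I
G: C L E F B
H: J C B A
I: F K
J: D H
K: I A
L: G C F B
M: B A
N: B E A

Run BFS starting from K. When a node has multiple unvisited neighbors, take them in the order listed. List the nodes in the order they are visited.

K, I, A, F, H, E, M, D, N, G, L, J, C, B

Visit K; enqueue I, A → queue [I, A]
Visit I; enqueue F → queue [A, F]
Visit A; enqueue H, E, M, D, N → queue [F, H, E, M, D, N]
Visit F; enqueue G, L → queue [H, E, M, D, N, G, L]
Visit H; enqueue J, C, B → queue [E, M, D, N, G, L, J, C, B]
Visit E → queue [M, D, N, G, L, J, C, B]
Visit M → queue [D, N, G, L, J, C, B]
Visit D → queue [N, G, L, J, C, B]
Visit N → queue [G, L, J, C, B]
Visit G → queue [L, J, C, B]
Visit L → queue [J, C, B]
Visit J → queue [C, B]
Visit C → queue [B]
Visit B → queue []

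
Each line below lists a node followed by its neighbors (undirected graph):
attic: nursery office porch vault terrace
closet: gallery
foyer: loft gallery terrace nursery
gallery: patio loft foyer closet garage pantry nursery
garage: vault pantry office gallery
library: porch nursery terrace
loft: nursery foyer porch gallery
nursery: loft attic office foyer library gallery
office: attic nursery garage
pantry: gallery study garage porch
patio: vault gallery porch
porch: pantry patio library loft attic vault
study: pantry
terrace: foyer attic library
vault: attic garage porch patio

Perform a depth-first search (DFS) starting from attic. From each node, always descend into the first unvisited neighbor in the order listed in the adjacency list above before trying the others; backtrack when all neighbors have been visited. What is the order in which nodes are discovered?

attic, nursery, loft, foyer, gallery, patio, vault, garage, pantry, study, porch, library, terrace, office, closet

Visit attic
attic → nursery
nursery → loft
loft → foyer
foyer → gallery
gallery → patio
patio → vault
vault → garage
garage → pantry
pantry → study
pantry → porch
porch → library
library → terrace
garage → office
gallery → closet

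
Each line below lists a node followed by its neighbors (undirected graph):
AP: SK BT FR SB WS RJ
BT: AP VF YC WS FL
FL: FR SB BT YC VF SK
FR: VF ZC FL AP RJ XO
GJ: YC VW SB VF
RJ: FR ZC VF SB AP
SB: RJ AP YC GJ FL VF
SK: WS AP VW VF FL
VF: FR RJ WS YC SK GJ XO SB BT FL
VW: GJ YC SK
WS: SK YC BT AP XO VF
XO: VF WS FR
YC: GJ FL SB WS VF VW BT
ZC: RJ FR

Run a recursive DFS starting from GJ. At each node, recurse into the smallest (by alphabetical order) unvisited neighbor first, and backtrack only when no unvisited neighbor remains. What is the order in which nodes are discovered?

GJ, SB, AP, BT, FL, FR, RJ, VF, SK, VW, YC, WS, XO, ZC

Visit GJ
GJ → SB
SB → AP
AP → BT
BT → FL
FL → FR
FR → RJ
RJ → VF
VF → SK
SK → VW
VW → YC
YC → WS
WS → XO
RJ → ZC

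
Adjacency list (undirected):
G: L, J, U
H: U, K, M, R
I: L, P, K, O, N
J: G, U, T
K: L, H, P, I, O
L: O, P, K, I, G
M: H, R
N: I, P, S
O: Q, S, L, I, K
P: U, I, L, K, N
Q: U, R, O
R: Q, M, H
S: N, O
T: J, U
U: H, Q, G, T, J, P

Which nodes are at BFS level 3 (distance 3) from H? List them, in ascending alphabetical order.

Level 0: H
Level 1: K, M, R, U
Level 2: G, I, J, L, O, P, Q, T
Level 3: N, S

N, S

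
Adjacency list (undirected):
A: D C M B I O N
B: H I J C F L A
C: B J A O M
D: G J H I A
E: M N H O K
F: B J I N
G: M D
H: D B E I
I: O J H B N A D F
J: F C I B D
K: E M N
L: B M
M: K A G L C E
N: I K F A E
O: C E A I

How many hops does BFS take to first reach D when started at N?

Level 0: N
Level 1: A, E, F, I, K
Level 2: B, C, D, H, J, M, O
Level 3: G, L
D first appears at level 2.

2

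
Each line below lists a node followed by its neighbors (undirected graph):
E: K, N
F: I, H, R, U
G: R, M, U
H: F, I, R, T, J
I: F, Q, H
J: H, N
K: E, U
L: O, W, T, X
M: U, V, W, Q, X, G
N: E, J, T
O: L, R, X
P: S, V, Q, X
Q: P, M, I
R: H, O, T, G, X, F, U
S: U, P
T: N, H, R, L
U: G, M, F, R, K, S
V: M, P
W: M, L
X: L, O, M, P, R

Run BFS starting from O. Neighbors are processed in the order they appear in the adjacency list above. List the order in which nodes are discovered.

O, L, R, X, W, T, H, G, F, U, M, P, N, I, J, K, S, V, Q, E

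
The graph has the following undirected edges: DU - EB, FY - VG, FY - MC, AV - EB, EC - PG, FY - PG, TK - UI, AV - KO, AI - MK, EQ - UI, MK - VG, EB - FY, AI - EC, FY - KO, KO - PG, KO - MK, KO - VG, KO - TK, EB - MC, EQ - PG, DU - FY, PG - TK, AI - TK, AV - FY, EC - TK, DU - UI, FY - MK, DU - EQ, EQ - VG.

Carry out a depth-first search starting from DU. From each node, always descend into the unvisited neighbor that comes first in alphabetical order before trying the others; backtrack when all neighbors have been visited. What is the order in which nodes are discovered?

DU, EB, AV, FY, KO, MK, AI, EC, PG, EQ, UI, TK, VG, MC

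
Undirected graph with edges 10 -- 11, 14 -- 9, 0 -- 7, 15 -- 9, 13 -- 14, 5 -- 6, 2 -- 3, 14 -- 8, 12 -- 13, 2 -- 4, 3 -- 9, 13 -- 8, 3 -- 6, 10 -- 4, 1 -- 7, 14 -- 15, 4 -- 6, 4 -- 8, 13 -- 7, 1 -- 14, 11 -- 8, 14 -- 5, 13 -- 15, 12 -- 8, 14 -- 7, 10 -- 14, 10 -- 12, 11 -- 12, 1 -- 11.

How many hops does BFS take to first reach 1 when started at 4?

Level 0: 4
Level 1: 2, 6, 8, 10
Level 2: 3, 5, 11, 12, 13, 14
Level 3: 1, 7, 9, 15
Level 4: 0
1 first appears at level 3.

3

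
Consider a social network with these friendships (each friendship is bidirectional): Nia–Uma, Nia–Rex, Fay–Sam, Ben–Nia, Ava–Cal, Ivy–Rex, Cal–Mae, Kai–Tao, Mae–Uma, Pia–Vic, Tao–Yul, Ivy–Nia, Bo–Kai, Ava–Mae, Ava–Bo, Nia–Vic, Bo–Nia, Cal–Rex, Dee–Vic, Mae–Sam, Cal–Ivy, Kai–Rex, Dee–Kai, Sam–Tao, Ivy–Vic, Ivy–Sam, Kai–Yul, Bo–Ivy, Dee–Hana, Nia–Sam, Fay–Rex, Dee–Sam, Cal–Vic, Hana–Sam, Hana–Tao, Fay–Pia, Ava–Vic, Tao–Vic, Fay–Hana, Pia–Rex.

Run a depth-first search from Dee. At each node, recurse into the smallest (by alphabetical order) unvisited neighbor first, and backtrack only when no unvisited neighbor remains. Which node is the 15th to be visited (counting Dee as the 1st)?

Visit Dee
Dee → Hana
Hana → Fay
Fay → Pia
Pia → Rex
Rex → Cal
Cal → Ava
Ava → Bo
Bo → Ivy
Ivy → Nia
Nia → Ben
Nia → Sam
Sam → Mae
Mae → Uma
Sam → Tao
Tao → Kai
Kai → Yul
Tao → Vic

Visit order: Dee, Hana, Fay, Pia, Rex, Cal, Ava, Bo, Ivy, Nia, Ben, Sam, Mae, Uma, Tao, Kai, Yul, Vic

Tao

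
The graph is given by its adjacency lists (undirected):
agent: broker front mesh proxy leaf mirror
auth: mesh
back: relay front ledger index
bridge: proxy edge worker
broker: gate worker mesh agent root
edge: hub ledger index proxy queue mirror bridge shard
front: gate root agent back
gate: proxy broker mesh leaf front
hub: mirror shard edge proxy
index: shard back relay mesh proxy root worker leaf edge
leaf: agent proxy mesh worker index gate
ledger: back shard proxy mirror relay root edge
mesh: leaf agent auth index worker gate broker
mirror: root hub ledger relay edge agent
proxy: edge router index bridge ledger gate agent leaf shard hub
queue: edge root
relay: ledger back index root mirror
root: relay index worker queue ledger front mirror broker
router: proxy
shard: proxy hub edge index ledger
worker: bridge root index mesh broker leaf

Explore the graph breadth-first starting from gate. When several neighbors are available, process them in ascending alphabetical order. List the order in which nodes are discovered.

gate → broker → front → leaf → mesh → proxy → agent → root → worker → back → index → auth → bridge → edge → hub → ledger → router → shard → mirror → queue → relay

Visit gate; enqueue broker, front, leaf, mesh, proxy → queue [broker, front, leaf, mesh, proxy]
Visit broker; enqueue agent, root, worker → queue [front, leaf, mesh, proxy, agent, root, worker]
Visit front; enqueue back → queue [leaf, mesh, proxy, agent, root, worker, back]
Visit leaf; enqueue index → queue [mesh, proxy, agent, root, worker, back, index]
Visit mesh; enqueue auth → queue [proxy, agent, root, worker, back, index, auth]
Visit proxy; enqueue bridge, edge, hub, ledger, router, shard → queue [agent, root, worker, back, index, auth, bridge, edge, hub, ledger, router, shard]
Visit agent; enqueue mirror → queue [root, worker, back, index, auth, bridge, edge, hub, ledger, router, shard, mirror]
Visit root; enqueue queue, relay → queue [worker, back, index, auth, bridge, edge, hub, ledger, router, shard, mirror, queue, relay]
Visit worker → queue [back, index, auth, bridge, edge, hub, ledger, router, shard, mirror, queue, relay]
Visit back → queue [index, auth, bridge, edge, hub, ledger, router, shard, mirror, queue, relay]
Visit index → queue [auth, bridge, edge, hub, ledger, router, shard, mirror, queue, relay]
Visit auth → queue [bridge, edge, hub, ledger, router, shard, mirror, queue, relay]
Visit bridge → queue [edge, hub, ledger, router, shard, mirror, queue, relay]
Visit edge → queue [hub, ledger, router, shard, mirror, queue, relay]
Visit hub → queue [ledger, router, shard, mirror, queue, relay]
Visit ledger → queue [router, shard, mirror, queue, relay]
Visit router → queue [shard, mirror, queue, relay]
Visit shard → queue [mirror, queue, relay]
Visit mirror → queue [queue, relay]
Visit queue → queue [relay]
Visit relay → queue []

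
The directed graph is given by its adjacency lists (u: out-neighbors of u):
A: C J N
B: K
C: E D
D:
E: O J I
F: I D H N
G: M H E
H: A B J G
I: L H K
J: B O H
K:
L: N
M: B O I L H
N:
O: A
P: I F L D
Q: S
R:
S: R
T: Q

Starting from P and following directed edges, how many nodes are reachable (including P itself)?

16

BFS from P visits: P, I, F, L, D, H, K, N, A, B, J, G, C, O, M, E
Reachable nodes: 16 of 20 total.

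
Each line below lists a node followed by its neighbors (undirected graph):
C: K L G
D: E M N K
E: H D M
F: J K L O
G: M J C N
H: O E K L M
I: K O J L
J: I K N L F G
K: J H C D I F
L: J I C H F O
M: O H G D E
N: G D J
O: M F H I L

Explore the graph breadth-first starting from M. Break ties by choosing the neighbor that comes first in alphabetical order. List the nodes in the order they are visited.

Visit M; enqueue D, E, G, H, O → queue [D, E, G, H, O]
Visit D; enqueue K, N → queue [E, G, H, O, K, N]
Visit E → queue [G, H, O, K, N]
Visit G; enqueue C, J → queue [H, O, K, N, C, J]
Visit H; enqueue L → queue [O, K, N, C, J, L]
Visit O; enqueue F, I → queue [K, N, C, J, L, F, I]
Visit K → queue [N, C, J, L, F, I]
Visit N → queue [C, J, L, F, I]
Visit C → queue [J, L, F, I]
Visit J → queue [L, F, I]
Visit L → queue [F, I]
Visit F → queue [I]
Visit I → queue []

M, D, E, G, H, O, K, N, C, J, L, F, I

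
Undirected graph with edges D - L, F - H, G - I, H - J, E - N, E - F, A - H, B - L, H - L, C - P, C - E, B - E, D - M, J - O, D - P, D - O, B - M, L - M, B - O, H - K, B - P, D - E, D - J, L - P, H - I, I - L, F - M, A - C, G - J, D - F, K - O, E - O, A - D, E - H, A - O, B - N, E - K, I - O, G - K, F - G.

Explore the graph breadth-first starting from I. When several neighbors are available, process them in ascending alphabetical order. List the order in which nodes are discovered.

Visit I; enqueue G, H, L, O → queue [G, H, L, O]
Visit G; enqueue F, J, K → queue [H, L, O, F, J, K]
Visit H; enqueue A, E → queue [L, O, F, J, K, A, E]
Visit L; enqueue B, D, M, P → queue [O, F, J, K, A, E, B, D, M, P]
Visit O → queue [F, J, K, A, E, B, D, M, P]
Visit F → queue [J, K, A, E, B, D, M, P]
Visit J → queue [K, A, E, B, D, M, P]
Visit K → queue [A, E, B, D, M, P]
Visit A; enqueue C → queue [E, B, D, M, P, C]
Visit E; enqueue N → queue [B, D, M, P, C, N]
Visit B → queue [D, M, P, C, N]
Visit D → queue [M, P, C, N]
Visit M → queue [P, C, N]
Visit P → queue [C, N]
Visit C → queue [N]
Visit N → queue []

I G H L O F J K A E B D M P C N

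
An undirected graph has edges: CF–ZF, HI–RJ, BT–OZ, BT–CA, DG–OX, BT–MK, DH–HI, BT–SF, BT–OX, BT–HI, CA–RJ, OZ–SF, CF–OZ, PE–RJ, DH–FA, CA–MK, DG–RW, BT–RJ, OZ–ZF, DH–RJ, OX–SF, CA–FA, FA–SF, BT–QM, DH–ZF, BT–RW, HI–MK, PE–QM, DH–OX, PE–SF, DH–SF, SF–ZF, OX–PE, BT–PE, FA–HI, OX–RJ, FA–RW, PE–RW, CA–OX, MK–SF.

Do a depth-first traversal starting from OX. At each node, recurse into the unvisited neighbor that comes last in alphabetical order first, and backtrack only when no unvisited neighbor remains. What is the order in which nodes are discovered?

Visit OX
OX → SF
SF → ZF
ZF → OZ
OZ → CF
OZ → BT
BT → RW
RW → PE
PE → RJ
RJ → HI
HI → MK
MK → CA
CA → FA
FA → DH
PE → QM
RW → DG

OX, SF, ZF, OZ, CF, BT, RW, PE, RJ, HI, MK, CA, FA, DH, QM, DG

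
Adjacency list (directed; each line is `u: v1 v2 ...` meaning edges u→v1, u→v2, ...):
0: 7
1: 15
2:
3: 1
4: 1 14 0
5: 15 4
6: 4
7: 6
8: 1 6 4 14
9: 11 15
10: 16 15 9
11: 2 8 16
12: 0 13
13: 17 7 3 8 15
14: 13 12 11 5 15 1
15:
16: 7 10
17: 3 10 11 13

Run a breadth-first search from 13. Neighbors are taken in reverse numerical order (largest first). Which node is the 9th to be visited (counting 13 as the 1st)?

14

Visit 13; enqueue 17, 15, 8, 7, 3 → queue [17, 15, 8, 7, 3]
Visit 17; enqueue 11, 10 → queue [15, 8, 7, 3, 11, 10]
Visit 15 → queue [8, 7, 3, 11, 10]
Visit 8; enqueue 14, 6, 4, 1 → queue [7, 3, 11, 10, 14, 6, 4, 1]
Visit 7 → queue [3, 11, 10, 14, 6, 4, 1]
Visit 3 → queue [11, 10, 14, 6, 4, 1]
Visit 11; enqueue 16, 2 → queue [10, 14, 6, 4, 1, 16, 2]
Visit 10; enqueue 9 → queue [14, 6, 4, 1, 16, 2, 9]
Visit 14; enqueue 12, 5 → queue [6, 4, 1, 16, 2, 9, 12, 5]
Visit 6 → queue [4, 1, 16, 2, 9, 12, 5]
Visit 4; enqueue 0 → queue [1, 16, 2, 9, 12, 5, 0]
Visit 1 → queue [16, 2, 9, 12, 5, 0]
Visit 16 → queue [2, 9, 12, 5, 0]
Visit 2 → queue [9, 12, 5, 0]
Visit 9 → queue [12, 5, 0]
Visit 12 → queue [5, 0]
Visit 5 → queue [0]
Visit 0 → queue []

Visit order: 13, 17, 15, 8, 7, 3, 11, 10, 14, 6, 4, 1, 16, 2, 9, 12, 5, 0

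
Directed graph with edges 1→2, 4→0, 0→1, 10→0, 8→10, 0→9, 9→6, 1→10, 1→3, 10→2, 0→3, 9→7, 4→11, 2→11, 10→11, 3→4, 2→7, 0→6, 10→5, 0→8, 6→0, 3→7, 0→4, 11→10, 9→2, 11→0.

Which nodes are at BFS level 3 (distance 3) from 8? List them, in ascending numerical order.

Level 0: 8
Level 1: 10
Level 2: 0, 2, 5, 11
Level 3: 1, 3, 4, 6, 7, 9

1, 3, 4, 6, 7, 9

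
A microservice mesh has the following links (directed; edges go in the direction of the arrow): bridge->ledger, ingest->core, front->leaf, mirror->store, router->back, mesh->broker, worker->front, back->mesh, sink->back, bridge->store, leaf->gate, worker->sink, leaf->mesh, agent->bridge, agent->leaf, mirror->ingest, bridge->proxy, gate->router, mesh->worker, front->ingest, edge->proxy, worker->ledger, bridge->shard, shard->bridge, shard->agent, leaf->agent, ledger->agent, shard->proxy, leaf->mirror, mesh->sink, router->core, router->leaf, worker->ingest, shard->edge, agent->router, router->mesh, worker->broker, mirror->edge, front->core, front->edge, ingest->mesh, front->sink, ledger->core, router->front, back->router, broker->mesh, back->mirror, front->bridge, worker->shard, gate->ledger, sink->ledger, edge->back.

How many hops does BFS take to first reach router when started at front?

Level 0: front
Level 1: bridge, core, edge, ingest, leaf, sink
Level 2: agent, back, gate, ledger, mesh, mirror, proxy, shard, store
Level 3: broker, router, worker
router first appears at level 3.

3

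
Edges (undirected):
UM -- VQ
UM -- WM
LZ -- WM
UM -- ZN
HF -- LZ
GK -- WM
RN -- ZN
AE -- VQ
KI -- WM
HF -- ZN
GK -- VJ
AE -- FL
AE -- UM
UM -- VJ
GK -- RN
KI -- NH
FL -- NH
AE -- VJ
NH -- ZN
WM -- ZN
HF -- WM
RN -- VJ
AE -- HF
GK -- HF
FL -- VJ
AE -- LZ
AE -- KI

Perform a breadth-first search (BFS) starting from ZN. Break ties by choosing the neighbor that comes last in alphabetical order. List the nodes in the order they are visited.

Visit ZN; enqueue WM, UM, RN, NH, HF → queue [WM, UM, RN, NH, HF]
Visit WM; enqueue LZ, KI, GK → queue [UM, RN, NH, HF, LZ, KI, GK]
Visit UM; enqueue VQ, VJ, AE → queue [RN, NH, HF, LZ, KI, GK, VQ, VJ, AE]
Visit RN → queue [NH, HF, LZ, KI, GK, VQ, VJ, AE]
Visit NH; enqueue FL → queue [HF, LZ, KI, GK, VQ, VJ, AE, FL]
Visit HF → queue [LZ, KI, GK, VQ, VJ, AE, FL]
Visit LZ → queue [KI, GK, VQ, VJ, AE, FL]
Visit KI → queue [GK, VQ, VJ, AE, FL]
Visit GK → queue [VQ, VJ, AE, FL]
Visit VQ → queue [VJ, AE, FL]
Visit VJ → queue [AE, FL]
Visit AE → queue [FL]
Visit FL → queue []

ZN WM UM RN NH HF LZ KI GK VQ VJ AE FL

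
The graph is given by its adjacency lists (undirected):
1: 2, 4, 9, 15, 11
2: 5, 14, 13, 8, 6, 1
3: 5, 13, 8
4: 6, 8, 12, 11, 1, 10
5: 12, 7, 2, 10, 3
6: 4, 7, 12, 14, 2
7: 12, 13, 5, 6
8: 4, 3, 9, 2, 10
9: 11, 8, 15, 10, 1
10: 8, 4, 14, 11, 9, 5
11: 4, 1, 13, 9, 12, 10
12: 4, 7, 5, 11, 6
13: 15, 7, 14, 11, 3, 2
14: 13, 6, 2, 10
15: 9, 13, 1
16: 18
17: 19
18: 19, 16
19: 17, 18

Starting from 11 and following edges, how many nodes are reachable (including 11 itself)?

BFS from 11 visits: 11, 13, 12, 10, 9, 4, 1, 15, 14, 7, 3, 2, 6, 5, 8
Reachable nodes: 15 of 19 total.

15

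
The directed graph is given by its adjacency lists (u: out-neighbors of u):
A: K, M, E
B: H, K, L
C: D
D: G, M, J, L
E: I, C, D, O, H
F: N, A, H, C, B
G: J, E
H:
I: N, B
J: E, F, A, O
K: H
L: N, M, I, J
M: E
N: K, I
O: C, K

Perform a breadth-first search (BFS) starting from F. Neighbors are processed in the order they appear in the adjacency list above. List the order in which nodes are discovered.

Visit F; enqueue N, A, H, C, B → queue [N, A, H, C, B]
Visit N; enqueue K, I → queue [A, H, C, B, K, I]
Visit A; enqueue M, E → queue [H, C, B, K, I, M, E]
Visit H → queue [C, B, K, I, M, E]
Visit C; enqueue D → queue [B, K, I, M, E, D]
Visit B; enqueue L → queue [K, I, M, E, D, L]
Visit K → queue [I, M, E, D, L]
Visit I → queue [M, E, D, L]
Visit M → queue [E, D, L]
Visit E; enqueue O → queue [D, L, O]
Visit D; enqueue G, J → queue [L, O, G, J]
Visit L → queue [O, G, J]
Visit O → queue [G, J]
Visit G → queue [J]
Visit J → queue []

F, N, A, H, C, B, K, I, M, E, D, L, O, G, J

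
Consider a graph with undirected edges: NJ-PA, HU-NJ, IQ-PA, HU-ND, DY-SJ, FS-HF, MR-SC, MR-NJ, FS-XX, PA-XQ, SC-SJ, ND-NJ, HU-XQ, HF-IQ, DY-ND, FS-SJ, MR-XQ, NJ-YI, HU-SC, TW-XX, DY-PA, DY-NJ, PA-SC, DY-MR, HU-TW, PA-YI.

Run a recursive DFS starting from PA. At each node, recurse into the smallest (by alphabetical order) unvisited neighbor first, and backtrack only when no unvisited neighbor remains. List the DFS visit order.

PA, DY, MR, NJ, HU, ND, SC, SJ, FS, HF, IQ, XX, TW, XQ, YI

Visit PA
PA → DY
DY → MR
MR → NJ
NJ → HU
HU → ND
HU → SC
SC → SJ
SJ → FS
FS → HF
HF → IQ
FS → XX
XX → TW
HU → XQ
NJ → YI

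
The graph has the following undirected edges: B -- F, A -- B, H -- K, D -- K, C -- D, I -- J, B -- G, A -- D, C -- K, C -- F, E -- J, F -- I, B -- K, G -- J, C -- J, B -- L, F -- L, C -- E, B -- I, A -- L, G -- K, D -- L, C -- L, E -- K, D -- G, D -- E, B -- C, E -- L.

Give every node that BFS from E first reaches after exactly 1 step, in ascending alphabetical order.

Level 0: E
Level 1: C, D, J, K, L
Level 2: A, B, F, G, H, I

C, D, J, K, L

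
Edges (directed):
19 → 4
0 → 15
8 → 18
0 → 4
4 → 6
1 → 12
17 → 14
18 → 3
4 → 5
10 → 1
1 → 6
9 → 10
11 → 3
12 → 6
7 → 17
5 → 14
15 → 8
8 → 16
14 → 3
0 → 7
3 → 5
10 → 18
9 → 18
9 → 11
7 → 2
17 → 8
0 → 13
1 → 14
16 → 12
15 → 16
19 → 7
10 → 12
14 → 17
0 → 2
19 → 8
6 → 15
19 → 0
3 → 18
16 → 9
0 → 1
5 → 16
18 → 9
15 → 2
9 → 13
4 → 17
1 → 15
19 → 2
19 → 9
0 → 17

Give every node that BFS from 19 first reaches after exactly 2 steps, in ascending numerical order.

Level 0: 19
Level 1: 0, 2, 4, 7, 8, 9
Level 2: 1, 5, 6, 10, 11, 13, 15, 16, 17, 18
Level 3: 3, 12, 14

1, 5, 6, 10, 11, 13, 15, 16, 17, 18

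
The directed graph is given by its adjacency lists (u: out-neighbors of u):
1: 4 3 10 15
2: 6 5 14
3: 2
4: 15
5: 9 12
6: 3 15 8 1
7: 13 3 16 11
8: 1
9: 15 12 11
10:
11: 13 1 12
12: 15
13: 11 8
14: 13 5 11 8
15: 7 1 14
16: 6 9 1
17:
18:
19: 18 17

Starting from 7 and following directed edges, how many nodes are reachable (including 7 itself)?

16

BFS from 7 visits: 7, 13, 3, 16, 11, 8, 2, 6, 9, 1, 12, 5, 14, 15, 4, 10
Reachable nodes: 16 of 19 total.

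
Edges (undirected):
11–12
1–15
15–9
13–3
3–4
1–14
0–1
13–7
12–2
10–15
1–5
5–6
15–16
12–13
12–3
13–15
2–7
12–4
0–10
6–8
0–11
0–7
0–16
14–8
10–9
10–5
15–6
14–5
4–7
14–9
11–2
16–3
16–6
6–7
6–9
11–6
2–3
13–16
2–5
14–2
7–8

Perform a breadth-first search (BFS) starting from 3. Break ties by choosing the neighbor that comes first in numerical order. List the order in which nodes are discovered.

Visit 3; enqueue 2, 4, 12, 13, 16 → queue [2, 4, 12, 13, 16]
Visit 2; enqueue 5, 7, 11, 14 → queue [4, 12, 13, 16, 5, 7, 11, 14]
Visit 4 → queue [12, 13, 16, 5, 7, 11, 14]
Visit 12 → queue [13, 16, 5, 7, 11, 14]
Visit 13; enqueue 15 → queue [16, 5, 7, 11, 14, 15]
Visit 16; enqueue 0, 6 → queue [5, 7, 11, 14, 15, 0, 6]
Visit 5; enqueue 1, 10 → queue [7, 11, 14, 15, 0, 6, 1, 10]
Visit 7; enqueue 8 → queue [11, 14, 15, 0, 6, 1, 10, 8]
Visit 11 → queue [14, 15, 0, 6, 1, 10, 8]
Visit 14; enqueue 9 → queue [15, 0, 6, 1, 10, 8, 9]
Visit 15 → queue [0, 6, 1, 10, 8, 9]
Visit 0 → queue [6, 1, 10, 8, 9]
Visit 6 → queue [1, 10, 8, 9]
Visit 1 → queue [10, 8, 9]
Visit 10 → queue [8, 9]
Visit 8 → queue [9]
Visit 9 → queue []

3 2 4 12 13 16 5 7 11 14 15 0 6 1 10 8 9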